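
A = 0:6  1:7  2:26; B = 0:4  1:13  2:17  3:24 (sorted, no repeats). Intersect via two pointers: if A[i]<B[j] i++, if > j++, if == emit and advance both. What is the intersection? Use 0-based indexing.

intersection = []

i=0 j=0: 6>4, j++
i=0 j=1: 6<13, i++
i=1 j=1: 7<13, i++
i=2 j=1: 26>13, j++
i=2 j=2: 26>17, j++
i=2 j=3: 26>24, j++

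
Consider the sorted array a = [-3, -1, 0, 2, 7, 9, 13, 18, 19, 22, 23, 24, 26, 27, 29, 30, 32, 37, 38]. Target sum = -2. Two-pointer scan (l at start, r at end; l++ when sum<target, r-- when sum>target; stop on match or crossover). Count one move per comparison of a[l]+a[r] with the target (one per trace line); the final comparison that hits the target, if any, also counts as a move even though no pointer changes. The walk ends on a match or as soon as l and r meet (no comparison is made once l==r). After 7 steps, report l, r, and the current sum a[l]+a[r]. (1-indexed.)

l=1, r=12, sum=21

[1,19] -3+38=35 >-2 → r--
[1,18] -3+37=34 >-2 → r--
[1,17] -3+32=29 >-2 → r--
[1,16] -3+30=27 >-2 → r--
[1,15] -3+29=26 >-2 → r--
[1,14] -3+27=24 >-2 → r--
[1,13] -3+26=23 >-2 → r--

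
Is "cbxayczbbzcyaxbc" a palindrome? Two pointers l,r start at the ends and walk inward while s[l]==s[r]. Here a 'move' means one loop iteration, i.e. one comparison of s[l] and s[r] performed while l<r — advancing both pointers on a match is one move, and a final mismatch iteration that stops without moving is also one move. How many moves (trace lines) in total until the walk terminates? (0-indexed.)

[0,15] 'c'=='c' → l++,r--
[1,14] 'b'=='b' → l++,r--
[2,13] 'x'=='x' → l++,r--
[3,12] 'a'=='a' → l++,r--
[4,11] 'y'=='y' → l++,r--
[5,10] 'c'=='c' → l++,r--
[6,9] 'z'=='z' → l++,r--
[7,8] 'b'=='b' → l++,r--

8 moves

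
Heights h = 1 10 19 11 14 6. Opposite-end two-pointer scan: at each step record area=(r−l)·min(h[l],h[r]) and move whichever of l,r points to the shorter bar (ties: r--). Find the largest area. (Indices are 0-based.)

max area = 30

l=0 r=5: min(1,6)*5=5 best=5 *, l++
l=1 r=5: min(10,6)*4=24 best=24 *, r--
l=1 r=4: min(10,14)*3=30 best=30 *, l++
l=2 r=4: min(19,14)*2=28 best=30, r--
l=2 r=3: min(19,11)*1=11 best=30, r--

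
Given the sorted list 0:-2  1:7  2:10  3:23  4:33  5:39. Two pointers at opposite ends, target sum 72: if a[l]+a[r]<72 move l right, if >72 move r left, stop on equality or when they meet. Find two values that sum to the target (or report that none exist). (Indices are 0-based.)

l=0 r=5: -2+39=37 <72, l++
l=1 r=5: 7+39=46 <72, l++
l=2 r=5: 10+39=49 <72, l++
l=3 r=5: 23+39=62 <72, l++
l=4 r=5: 33+39=72, found

(33, 39)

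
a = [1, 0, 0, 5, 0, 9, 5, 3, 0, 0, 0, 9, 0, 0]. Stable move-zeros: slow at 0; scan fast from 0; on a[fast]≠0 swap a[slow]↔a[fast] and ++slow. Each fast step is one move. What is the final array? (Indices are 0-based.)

[1, 5, 9, 5, 3, 9, 0, 0, 0, 0, 0, 0, 0, 0]

slow=0 fast=0: a[fast]=1≠0 swap→a[0]=1, slow++,fast++
slow=1 fast=1: a[fast]=0, fast++
slow=1 fast=2: a[fast]=0, fast++
slow=1 fast=3: a[fast]=5≠0 swap→a[1]=5, slow++,fast++
slow=2 fast=4: a[fast]=0, fast++
slow=2 fast=5: a[fast]=9≠0 swap→a[2]=9, slow++,fast++
slow=3 fast=6: a[fast]=5≠0 swap→a[3]=5, slow++,fast++
slow=4 fast=7: a[fast]=3≠0 swap→a[4]=3, slow++,fast++
slow=5 fast=8: a[fast]=0, fast++
slow=5 fast=9: a[fast]=0, fast++
slow=5 fast=10: a[fast]=0, fast++
slow=5 fast=11: a[fast]=9≠0 swap→a[5]=9, slow++,fast++
slow=6 fast=12: a[fast]=0, fast++
slow=6 fast=13: a[fast]=0, fast++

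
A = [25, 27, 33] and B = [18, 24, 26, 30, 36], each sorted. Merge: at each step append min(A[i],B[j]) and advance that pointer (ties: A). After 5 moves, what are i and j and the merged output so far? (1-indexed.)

[i=1,j=1] A[i]=25>B[j]=18 take 18 → j++
[i=1,j=2] A[i]=25>B[j]=24 take 24 → j++
[i=1,j=3] A[i]=25<=B[j]=26 take 25 → i++
[i=2,j=3] A[i]=27>B[j]=26 take 26 → j++
[i=2,j=4] A[i]=27<=B[j]=30 take 27 → i++

i=3, j=4, merged so far=[18, 24, 25, 26, 27]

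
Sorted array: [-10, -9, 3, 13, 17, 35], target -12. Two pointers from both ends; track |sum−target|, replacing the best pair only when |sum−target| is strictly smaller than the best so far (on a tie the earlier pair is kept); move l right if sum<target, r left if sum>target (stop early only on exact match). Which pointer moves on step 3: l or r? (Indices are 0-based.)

r

l=0 r=5: -10+35=25 d=37 *, r--
l=0 r=4: -10+17=7 d=19 *, r--
l=0 r=3: -10+13=3 d=15 *, r--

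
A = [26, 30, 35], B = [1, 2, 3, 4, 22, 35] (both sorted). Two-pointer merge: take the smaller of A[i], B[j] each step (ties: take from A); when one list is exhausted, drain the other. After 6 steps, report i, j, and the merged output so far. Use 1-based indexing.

i=2, j=6, merged so far=[1, 2, 3, 4, 22, 26]

[i=1,j=1] A[i]=26>B[j]=1 take 1 → j++
[i=1,j=2] A[i]=26>B[j]=2 take 2 → j++
[i=1,j=3] A[i]=26>B[j]=3 take 3 → j++
[i=1,j=4] A[i]=26>B[j]=4 take 4 → j++
[i=1,j=5] A[i]=26>B[j]=22 take 22 → j++
[i=1,j=6] A[i]=26<=B[j]=35 take 26 → i++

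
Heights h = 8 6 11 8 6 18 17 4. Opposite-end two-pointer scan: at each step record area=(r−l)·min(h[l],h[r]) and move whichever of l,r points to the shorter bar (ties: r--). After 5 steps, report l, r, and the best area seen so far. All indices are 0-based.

[0,7] min(8,4)*7=28 best=28 * → r--
[0,6] min(8,17)*6=48 best=48 * → l++
[1,6] min(6,17)*5=30 best=48 → l++
[2,6] min(11,17)*4=44 best=48 → l++
[3,6] min(8,17)*3=24 best=48 → l++

l=4, r=6, best area=48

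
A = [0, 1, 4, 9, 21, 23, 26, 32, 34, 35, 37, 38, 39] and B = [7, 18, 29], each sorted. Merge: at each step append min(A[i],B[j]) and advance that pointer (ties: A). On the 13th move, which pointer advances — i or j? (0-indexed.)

i

[i=0,j=0] A[i]=0<=B[j]=7 take 0 → i++
[i=1,j=0] A[i]=1<=B[j]=7 take 1 → i++
[i=2,j=0] A[i]=4<=B[j]=7 take 4 → i++
[i=3,j=0] A[i]=9>B[j]=7 take 7 → j++
[i=3,j=1] A[i]=9<=B[j]=18 take 9 → i++
[i=4,j=1] A[i]=21>B[j]=18 take 18 → j++
[i=4,j=2] A[i]=21<=B[j]=29 take 21 → i++
[i=5,j=2] A[i]=23<=B[j]=29 take 23 → i++
[i=6,j=2] A[i]=26<=B[j]=29 take 26 → i++
[i=7,j=2] A[i]=32>B[j]=29 take 29 → j++
[i=7,j=3] B done, take A[i]=32 → i++
[i=8,j=3] B done, take A[i]=34 → i++
[i=9,j=3] B done, take A[i]=35 → i++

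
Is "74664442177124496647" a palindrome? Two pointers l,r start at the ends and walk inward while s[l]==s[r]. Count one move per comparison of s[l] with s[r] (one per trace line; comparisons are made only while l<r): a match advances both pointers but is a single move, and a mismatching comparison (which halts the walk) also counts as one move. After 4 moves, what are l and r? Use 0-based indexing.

[0,19] '7'=='7' → l++,r--
[1,18] '4'=='4' → l++,r--
[2,17] '6'=='6' → l++,r--
[3,16] '6'=='6' → l++,r--

l=4, r=15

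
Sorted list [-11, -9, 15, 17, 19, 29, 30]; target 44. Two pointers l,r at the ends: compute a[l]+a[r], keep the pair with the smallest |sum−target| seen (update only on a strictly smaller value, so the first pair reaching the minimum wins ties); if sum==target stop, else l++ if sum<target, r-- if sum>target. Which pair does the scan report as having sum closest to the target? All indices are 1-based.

pair (15, 29) with sum 44 (|Δ|=0)

[1,7] -11+30=19 d=25 * → l++
[2,7] -9+30=21 d=23 * → l++
[3,7] 15+30=45 d=1 * → r--
[3,6] 15+29=44 d=0 * → stop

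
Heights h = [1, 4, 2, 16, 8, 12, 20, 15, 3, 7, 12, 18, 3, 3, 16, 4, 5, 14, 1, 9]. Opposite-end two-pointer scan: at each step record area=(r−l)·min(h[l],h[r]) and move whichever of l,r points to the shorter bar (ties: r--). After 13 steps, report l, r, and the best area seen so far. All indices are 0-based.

l=5, r=11, best area=196

l=0 r=19: min(1,9)*19=19 best=19 *, l++
l=1 r=19: min(4,9)*18=72 best=72 *, l++
l=2 r=19: min(2,9)*17=34 best=72, l++
l=3 r=19: min(16,9)*16=144 best=144 *, r--
l=3 r=18: min(16,1)*15=15 best=144, r--
l=3 r=17: min(16,14)*14=196 best=196 *, r--
l=3 r=16: min(16,5)*13=65 best=196, r--
l=3 r=15: min(16,4)*12=48 best=196, r--
l=3 r=14: min(16,16)*11=176 best=196, r--
l=3 r=13: min(16,3)*10=30 best=196, r--
l=3 r=12: min(16,3)*9=27 best=196, r--
l=3 r=11: min(16,18)*8=128 best=196, l++
l=4 r=11: min(8,18)*7=56 best=196, l++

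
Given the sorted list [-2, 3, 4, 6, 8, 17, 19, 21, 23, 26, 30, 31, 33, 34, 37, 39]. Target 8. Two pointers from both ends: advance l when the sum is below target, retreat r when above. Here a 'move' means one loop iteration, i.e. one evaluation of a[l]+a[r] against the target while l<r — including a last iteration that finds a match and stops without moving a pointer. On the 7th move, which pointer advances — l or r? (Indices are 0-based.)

l=0 r=15: -2+39=37 >8, r--
l=0 r=14: -2+37=35 >8, r--
l=0 r=13: -2+34=32 >8, r--
l=0 r=12: -2+33=31 >8, r--
l=0 r=11: -2+31=29 >8, r--
l=0 r=10: -2+30=28 >8, r--
l=0 r=9: -2+26=24 >8, r--

r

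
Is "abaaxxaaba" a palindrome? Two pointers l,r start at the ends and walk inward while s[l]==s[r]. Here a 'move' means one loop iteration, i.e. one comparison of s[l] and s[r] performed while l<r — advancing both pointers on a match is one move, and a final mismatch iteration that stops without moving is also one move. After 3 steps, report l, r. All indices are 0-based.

l=0 r=9: 'a'=='a', l++,r--
l=1 r=8: 'b'=='b', l++,r--
l=2 r=7: 'a'=='a', l++,r--

l=3, r=6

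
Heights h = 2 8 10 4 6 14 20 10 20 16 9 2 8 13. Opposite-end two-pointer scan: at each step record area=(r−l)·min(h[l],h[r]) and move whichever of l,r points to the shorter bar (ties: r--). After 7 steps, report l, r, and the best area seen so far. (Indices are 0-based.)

l=0 r=13: min(2,13)*13=26 best=26 *, l++
l=1 r=13: min(8,13)*12=96 best=96 *, l++
l=2 r=13: min(10,13)*11=110 best=110 *, l++
l=3 r=13: min(4,13)*10=40 best=110, l++
l=4 r=13: min(6,13)*9=54 best=110, l++
l=5 r=13: min(14,13)*8=104 best=110, r--
l=5 r=12: min(14,8)*7=56 best=110, r--

l=5, r=11, best area=110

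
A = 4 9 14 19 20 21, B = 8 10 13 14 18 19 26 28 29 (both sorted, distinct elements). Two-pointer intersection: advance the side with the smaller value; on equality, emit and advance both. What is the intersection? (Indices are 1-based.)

intersection = [14, 19]

i=1 j=1: 4<8, i++
i=2 j=1: 9>8, j++
i=2 j=2: 9<10, i++
i=3 j=2: 14>10, j++
i=3 j=3: 14>13, j++
i=3 j=4: 14==14 emit, i++,j++
i=4 j=5: 19>18, j++
i=4 j=6: 19==19 emit, i++,j++
i=5 j=7: 20<26, i++
i=6 j=7: 21<26, i++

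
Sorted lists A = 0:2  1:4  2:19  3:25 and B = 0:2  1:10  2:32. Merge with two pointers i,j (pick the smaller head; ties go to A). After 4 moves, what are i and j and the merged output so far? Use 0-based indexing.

[i=0,j=0] A[i]=2<=B[j]=2 take 2 → i++
[i=1,j=0] A[i]=4>B[j]=2 take 2 → j++
[i=1,j=1] A[i]=4<=B[j]=10 take 4 → i++
[i=2,j=1] A[i]=19>B[j]=10 take 10 → j++

i=2, j=2, merged so far=[2, 2, 4, 10]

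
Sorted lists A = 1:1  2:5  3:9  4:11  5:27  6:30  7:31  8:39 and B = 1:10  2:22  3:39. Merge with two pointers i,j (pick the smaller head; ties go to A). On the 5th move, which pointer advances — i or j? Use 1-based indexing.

[i=1,j=1] A[i]=1<=B[j]=10 take 1 → i++
[i=2,j=1] A[i]=5<=B[j]=10 take 5 → i++
[i=3,j=1] A[i]=9<=B[j]=10 take 9 → i++
[i=4,j=1] A[i]=11>B[j]=10 take 10 → j++
[i=4,j=2] A[i]=11<=B[j]=22 take 11 → i++

i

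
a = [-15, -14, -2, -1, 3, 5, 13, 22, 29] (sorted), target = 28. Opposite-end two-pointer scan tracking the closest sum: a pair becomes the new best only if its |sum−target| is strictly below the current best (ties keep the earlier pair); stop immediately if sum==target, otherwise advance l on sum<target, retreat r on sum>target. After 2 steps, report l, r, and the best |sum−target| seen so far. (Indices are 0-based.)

[0,8] -15+29=14 d=14 * → l++
[1,8] -14+29=15 d=13 * → l++

l=2, r=8, best |Δ|=13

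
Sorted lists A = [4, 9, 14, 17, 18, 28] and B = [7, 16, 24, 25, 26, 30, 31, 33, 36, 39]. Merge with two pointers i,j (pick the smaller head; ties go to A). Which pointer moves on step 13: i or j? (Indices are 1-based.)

[i=1,j=1] A[i]=4<=B[j]=7 take 4 → i++
[i=2,j=1] A[i]=9>B[j]=7 take 7 → j++
[i=2,j=2] A[i]=9<=B[j]=16 take 9 → i++
[i=3,j=2] A[i]=14<=B[j]=16 take 14 → i++
[i=4,j=2] A[i]=17>B[j]=16 take 16 → j++
[i=4,j=3] A[i]=17<=B[j]=24 take 17 → i++
[i=5,j=3] A[i]=18<=B[j]=24 take 18 → i++
[i=6,j=3] A[i]=28>B[j]=24 take 24 → j++
[i=6,j=4] A[i]=28>B[j]=25 take 25 → j++
[i=6,j=5] A[i]=28>B[j]=26 take 26 → j++
[i=6,j=6] A[i]=28<=B[j]=30 take 28 → i++
[i=7,j=6] A done, take B[j]=30 → j++
[i=7,j=7] A done, take B[j]=31 → j++

j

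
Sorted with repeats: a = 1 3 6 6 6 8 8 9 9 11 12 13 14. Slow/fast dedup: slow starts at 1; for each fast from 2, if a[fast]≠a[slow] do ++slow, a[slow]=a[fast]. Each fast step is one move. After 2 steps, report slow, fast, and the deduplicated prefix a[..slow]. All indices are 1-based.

(s=1,f=2) a[fast]=3≠a[slow]=1 write a[2]=3 → slow++,fast++
(s=2,f=3) a[fast]=6≠a[slow]=3 write a[3]=6 → slow++,fast++

slow=3, fast=4, prefix=[1, 3, 6]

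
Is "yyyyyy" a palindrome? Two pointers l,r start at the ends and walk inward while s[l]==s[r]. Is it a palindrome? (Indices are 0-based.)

palindrome

[0,5] 'y'=='y' → l++,r--
[1,4] 'y'=='y' → l++,r--
[2,3] 'y'=='y' → l++,r--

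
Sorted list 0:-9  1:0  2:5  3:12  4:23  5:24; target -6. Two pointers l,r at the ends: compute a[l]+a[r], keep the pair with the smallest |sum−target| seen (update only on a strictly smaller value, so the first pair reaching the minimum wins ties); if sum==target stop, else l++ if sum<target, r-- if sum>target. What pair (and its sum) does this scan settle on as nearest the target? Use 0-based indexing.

pair (-9, 5) with sum -4 (|Δ|=2)

l=0 r=5: -9+24=15 d=21 *, r--
l=0 r=4: -9+23=14 d=20 *, r--
l=0 r=3: -9+12=3 d=9 *, r--
l=0 r=2: -9+5=-4 d=2 *, r--
l=0 r=1: -9+0=-9 d=3, l++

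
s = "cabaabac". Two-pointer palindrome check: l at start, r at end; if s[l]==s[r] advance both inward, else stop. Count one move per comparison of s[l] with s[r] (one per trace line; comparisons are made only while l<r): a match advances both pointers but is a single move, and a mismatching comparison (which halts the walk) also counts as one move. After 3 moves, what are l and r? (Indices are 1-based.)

l=1 r=8: 'c'=='c', l++,r--
l=2 r=7: 'a'=='a', l++,r--
l=3 r=6: 'b'=='b', l++,r--

l=4, r=5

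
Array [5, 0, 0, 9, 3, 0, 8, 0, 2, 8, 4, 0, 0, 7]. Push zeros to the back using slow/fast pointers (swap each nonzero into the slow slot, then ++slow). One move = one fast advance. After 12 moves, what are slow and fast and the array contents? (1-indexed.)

(s=1,f=1) a[fast]=5≠0 swap→a[1]=5 → slow++,fast++
(s=2,f=2) a[fast]=0 → fast++
(s=2,f=3) a[fast]=0 → fast++
(s=2,f=4) a[fast]=9≠0 swap→a[2]=9 → slow++,fast++
(s=3,f=5) a[fast]=3≠0 swap→a[3]=3 → slow++,fast++
(s=4,f=6) a[fast]=0 → fast++
(s=4,f=7) a[fast]=8≠0 swap→a[4]=8 → slow++,fast++
(s=5,f=8) a[fast]=0 → fast++
(s=5,f=9) a[fast]=2≠0 swap→a[5]=2 → slow++,fast++
(s=6,f=10) a[fast]=8≠0 swap→a[6]=8 → slow++,fast++
(s=7,f=11) a[fast]=4≠0 swap→a[7]=4 → slow++,fast++
(s=8,f=12) a[fast]=0 → fast++

slow=8, fast=13, a=[5, 9, 3, 8, 2, 8, 4, 0, 0, 0, 0, 0, 0, 7]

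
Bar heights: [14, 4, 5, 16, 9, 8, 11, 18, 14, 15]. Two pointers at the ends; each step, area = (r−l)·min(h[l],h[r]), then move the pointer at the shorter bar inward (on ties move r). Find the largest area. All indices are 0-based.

max area = 126

[0,9] min(14,15)*9=126 best=126 * → l++
[1,9] min(4,15)*8=32 best=126 → l++
[2,9] min(5,15)*7=35 best=126 → l++
[3,9] min(16,15)*6=90 best=126 → r--
[3,8] min(16,14)*5=70 best=126 → r--
[3,7] min(16,18)*4=64 best=126 → l++
[4,7] min(9,18)*3=27 best=126 → l++
[5,7] min(8,18)*2=16 best=126 → l++
[6,7] min(11,18)*1=11 best=126 → l++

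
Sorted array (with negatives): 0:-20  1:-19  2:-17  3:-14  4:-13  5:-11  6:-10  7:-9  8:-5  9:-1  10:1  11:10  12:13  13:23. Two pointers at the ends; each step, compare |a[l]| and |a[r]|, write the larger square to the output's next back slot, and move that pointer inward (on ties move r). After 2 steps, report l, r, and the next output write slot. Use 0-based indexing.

l=0 r=13: |-20|<=|23| out[13]=529, r--
l=0 r=12: |-20|>|13| out[12]=400, l++

l=1, r=12, next write slot=11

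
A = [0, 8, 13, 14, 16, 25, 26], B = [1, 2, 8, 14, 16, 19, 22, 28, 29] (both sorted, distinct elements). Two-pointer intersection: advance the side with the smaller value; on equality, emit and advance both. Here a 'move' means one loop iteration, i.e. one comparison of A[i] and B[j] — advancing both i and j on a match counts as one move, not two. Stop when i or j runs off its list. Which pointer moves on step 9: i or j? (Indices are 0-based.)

j

[i=0,j=0] 0<1 → i++
[i=1,j=0] 8>1 → j++
[i=1,j=1] 8>2 → j++
[i=1,j=2] 8==8 emit → i++,j++
[i=2,j=3] 13<14 → i++
[i=3,j=3] 14==14 emit → i++,j++
[i=4,j=4] 16==16 emit → i++,j++
[i=5,j=5] 25>19 → j++
[i=5,j=6] 25>22 → j++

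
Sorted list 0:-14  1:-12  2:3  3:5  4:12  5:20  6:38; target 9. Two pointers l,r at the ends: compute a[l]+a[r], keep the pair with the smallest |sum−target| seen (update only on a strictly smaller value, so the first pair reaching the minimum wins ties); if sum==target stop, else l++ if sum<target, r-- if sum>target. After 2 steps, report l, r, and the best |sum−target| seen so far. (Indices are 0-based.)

l=0 r=6: -14+38=24 d=15 *, r--
l=0 r=5: -14+20=6 d=3 *, l++

l=1, r=5, best |Δ|=3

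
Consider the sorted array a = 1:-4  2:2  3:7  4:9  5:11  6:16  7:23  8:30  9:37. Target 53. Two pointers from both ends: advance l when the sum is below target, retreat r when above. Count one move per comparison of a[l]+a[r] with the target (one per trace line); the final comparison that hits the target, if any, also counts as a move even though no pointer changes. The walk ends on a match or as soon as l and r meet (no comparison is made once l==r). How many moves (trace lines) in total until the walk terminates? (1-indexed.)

l=1 r=9: -4+37=33 <53, l++
l=2 r=9: 2+37=39 <53, l++
l=3 r=9: 7+37=44 <53, l++
l=4 r=9: 9+37=46 <53, l++
l=5 r=9: 11+37=48 <53, l++
l=6 r=9: 16+37=53, found

6 moves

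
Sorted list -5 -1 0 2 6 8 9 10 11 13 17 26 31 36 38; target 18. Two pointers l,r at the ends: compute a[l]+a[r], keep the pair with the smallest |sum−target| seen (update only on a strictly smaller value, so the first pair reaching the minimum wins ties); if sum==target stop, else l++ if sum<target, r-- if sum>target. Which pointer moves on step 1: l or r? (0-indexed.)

l=0 r=14: -5+38=33 d=15 *, r--

r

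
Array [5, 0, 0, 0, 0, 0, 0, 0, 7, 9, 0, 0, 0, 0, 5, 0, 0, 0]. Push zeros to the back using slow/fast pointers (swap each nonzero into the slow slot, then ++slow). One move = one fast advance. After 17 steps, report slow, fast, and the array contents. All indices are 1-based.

slow=5, fast=18, a=[5, 7, 9, 5, 0, 0, 0, 0, 0, 0, 0, 0, 0, 0, 0, 0, 0, 0]

(s=1,f=1) a[fast]=5≠0 swap→a[1]=5 → slow++,fast++
(s=2,f=2) a[fast]=0 → fast++
(s=2,f=3) a[fast]=0 → fast++
(s=2,f=4) a[fast]=0 → fast++
(s=2,f=5) a[fast]=0 → fast++
(s=2,f=6) a[fast]=0 → fast++
(s=2,f=7) a[fast]=0 → fast++
(s=2,f=8) a[fast]=0 → fast++
(s=2,f=9) a[fast]=7≠0 swap→a[2]=7 → slow++,fast++
(s=3,f=10) a[fast]=9≠0 swap→a[3]=9 → slow++,fast++
(s=4,f=11) a[fast]=0 → fast++
(s=4,f=12) a[fast]=0 → fast++
(s=4,f=13) a[fast]=0 → fast++
(s=4,f=14) a[fast]=0 → fast++
(s=4,f=15) a[fast]=5≠0 swap→a[4]=5 → slow++,fast++
(s=5,f=16) a[fast]=0 → fast++
(s=5,f=17) a[fast]=0 → fast++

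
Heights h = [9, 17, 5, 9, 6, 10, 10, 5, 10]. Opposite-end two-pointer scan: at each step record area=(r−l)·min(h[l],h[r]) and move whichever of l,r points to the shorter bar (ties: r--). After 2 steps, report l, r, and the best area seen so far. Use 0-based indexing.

l=1, r=7, best area=72

[0,8] min(9,10)*8=72 best=72 * → l++
[1,8] min(17,10)*7=70 best=72 → r--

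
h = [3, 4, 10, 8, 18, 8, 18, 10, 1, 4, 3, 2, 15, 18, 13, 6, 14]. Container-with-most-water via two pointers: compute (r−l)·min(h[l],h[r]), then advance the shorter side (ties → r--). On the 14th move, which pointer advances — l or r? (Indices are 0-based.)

r

[0,16] min(3,14)*16=48 best=48 * → l++
[1,16] min(4,14)*15=60 best=60 * → l++
[2,16] min(10,14)*14=140 best=140 * → l++
[3,16] min(8,14)*13=104 best=140 → l++
[4,16] min(18,14)*12=168 best=168 * → r--
[4,15] min(18,6)*11=66 best=168 → r--
[4,14] min(18,13)*10=130 best=168 → r--
[4,13] min(18,18)*9=162 best=168 → r--
[4,12] min(18,15)*8=120 best=168 → r--
[4,11] min(18,2)*7=14 best=168 → r--
[4,10] min(18,3)*6=18 best=168 → r--
[4,9] min(18,4)*5=20 best=168 → r--
[4,8] min(18,1)*4=4 best=168 → r--
[4,7] min(18,10)*3=30 best=168 → r--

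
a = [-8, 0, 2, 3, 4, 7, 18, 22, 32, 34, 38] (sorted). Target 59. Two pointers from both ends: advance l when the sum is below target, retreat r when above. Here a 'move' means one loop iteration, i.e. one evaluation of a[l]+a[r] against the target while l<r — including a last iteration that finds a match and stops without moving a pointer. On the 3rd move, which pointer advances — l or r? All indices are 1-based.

l

[1,11] -8+38=30 <59 → l++
[2,11] 0+38=38 <59 → l++
[3,11] 2+38=40 <59 → l++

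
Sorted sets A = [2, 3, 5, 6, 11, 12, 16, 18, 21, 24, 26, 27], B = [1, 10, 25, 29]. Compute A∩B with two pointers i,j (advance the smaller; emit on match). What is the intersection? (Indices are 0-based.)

intersection = []

[i=0,j=0] 2>1 → j++
[i=0,j=1] 2<10 → i++
[i=1,j=1] 3<10 → i++
[i=2,j=1] 5<10 → i++
[i=3,j=1] 6<10 → i++
[i=4,j=1] 11>10 → j++
[i=4,j=2] 11<25 → i++
[i=5,j=2] 12<25 → i++
[i=6,j=2] 16<25 → i++
[i=7,j=2] 18<25 → i++
[i=8,j=2] 21<25 → i++
[i=9,j=2] 24<25 → i++
[i=10,j=2] 26>25 → j++
[i=10,j=3] 26<29 → i++
[i=11,j=3] 27<29 → i++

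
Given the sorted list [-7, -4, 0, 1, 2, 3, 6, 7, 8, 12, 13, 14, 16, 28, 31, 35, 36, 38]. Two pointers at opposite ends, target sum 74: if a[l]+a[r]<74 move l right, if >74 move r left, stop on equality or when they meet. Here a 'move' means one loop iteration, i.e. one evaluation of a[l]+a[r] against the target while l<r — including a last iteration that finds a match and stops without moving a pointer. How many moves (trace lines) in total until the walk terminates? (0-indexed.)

17 moves

l=0 r=17: -7+38=31 <74, l++
l=1 r=17: -4+38=34 <74, l++
l=2 r=17: 0+38=38 <74, l++
l=3 r=17: 1+38=39 <74, l++
l=4 r=17: 2+38=40 <74, l++
l=5 r=17: 3+38=41 <74, l++
l=6 r=17: 6+38=44 <74, l++
l=7 r=17: 7+38=45 <74, l++
l=8 r=17: 8+38=46 <74, l++
l=9 r=17: 12+38=50 <74, l++
l=10 r=17: 13+38=51 <74, l++
l=11 r=17: 14+38=52 <74, l++
l=12 r=17: 16+38=54 <74, l++
l=13 r=17: 28+38=66 <74, l++
l=14 r=17: 31+38=69 <74, l++
l=15 r=17: 35+38=73 <74, l++
l=16 r=17: 36+38=74, found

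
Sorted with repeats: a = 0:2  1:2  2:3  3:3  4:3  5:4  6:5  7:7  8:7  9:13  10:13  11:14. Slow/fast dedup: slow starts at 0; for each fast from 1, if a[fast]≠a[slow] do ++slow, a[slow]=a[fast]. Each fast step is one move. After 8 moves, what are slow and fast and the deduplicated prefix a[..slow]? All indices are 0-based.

slow=0 fast=1: a[fast]=2=a[slow] dup, fast++
slow=0 fast=2: a[fast]=3≠a[slow]=2 write a[1]=3, slow++,fast++
slow=1 fast=3: a[fast]=3=a[slow] dup, fast++
slow=1 fast=4: a[fast]=3=a[slow] dup, fast++
slow=1 fast=5: a[fast]=4≠a[slow]=3 write a[2]=4, slow++,fast++
slow=2 fast=6: a[fast]=5≠a[slow]=4 write a[3]=5, slow++,fast++
slow=3 fast=7: a[fast]=7≠a[slow]=5 write a[4]=7, slow++,fast++
slow=4 fast=8: a[fast]=7=a[slow] dup, fast++

slow=4, fast=9, prefix=[2, 3, 4, 5, 7]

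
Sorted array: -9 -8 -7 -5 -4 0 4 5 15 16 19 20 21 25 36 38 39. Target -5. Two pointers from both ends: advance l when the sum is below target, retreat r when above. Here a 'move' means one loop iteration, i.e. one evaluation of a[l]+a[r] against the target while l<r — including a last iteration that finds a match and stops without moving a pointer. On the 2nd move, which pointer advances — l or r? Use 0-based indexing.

l=0 r=16: -9+39=30 >-5, r--
l=0 r=15: -9+38=29 >-5, r--

r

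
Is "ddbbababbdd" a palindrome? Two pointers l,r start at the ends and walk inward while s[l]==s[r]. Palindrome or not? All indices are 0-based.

palindrome

[0,10] 'd'=='d' → l++,r--
[1,9] 'd'=='d' → l++,r--
[2,8] 'b'=='b' → l++,r--
[3,7] 'b'=='b' → l++,r--
[4,6] 'a'=='a' → l++,r--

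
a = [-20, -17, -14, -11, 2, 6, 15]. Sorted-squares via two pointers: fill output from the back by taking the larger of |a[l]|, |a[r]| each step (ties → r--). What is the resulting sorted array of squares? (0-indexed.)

[4, 36, 121, 196, 225, 289, 400]

[0,6] |-20|>|15| out[6]=400 → l++
[1,6] |-17|>|15| out[5]=289 → l++
[2,6] |-14|<=|15| out[4]=225 → r--
[2,5] |-14|>|6| out[3]=196 → l++
[3,5] |-11|>|6| out[2]=121 → l++
[4,5] |2|<=|6| out[1]=36 → r--
[4,4] |2|<=|2| out[0]=4 → r--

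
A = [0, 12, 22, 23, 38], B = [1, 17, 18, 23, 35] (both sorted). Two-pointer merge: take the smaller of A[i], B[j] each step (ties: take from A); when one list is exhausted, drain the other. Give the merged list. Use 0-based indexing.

[0, 1, 12, 17, 18, 22, 23, 23, 35, 38]

i=0 j=0: A[i]=0<=B[j]=1 take 0, i++
i=1 j=0: A[i]=12>B[j]=1 take 1, j++
i=1 j=1: A[i]=12<=B[j]=17 take 12, i++
i=2 j=1: A[i]=22>B[j]=17 take 17, j++
i=2 j=2: A[i]=22>B[j]=18 take 18, j++
i=2 j=3: A[i]=22<=B[j]=23 take 22, i++
i=3 j=3: A[i]=23<=B[j]=23 take 23, i++
i=4 j=3: A[i]=38>B[j]=23 take 23, j++
i=4 j=4: A[i]=38>B[j]=35 take 35, j++
i=4 j=5: B done, take A[i]=38, i++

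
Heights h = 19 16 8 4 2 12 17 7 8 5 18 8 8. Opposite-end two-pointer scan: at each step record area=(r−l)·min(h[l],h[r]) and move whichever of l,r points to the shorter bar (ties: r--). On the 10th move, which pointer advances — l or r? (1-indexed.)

[1,13] min(19,8)*12=96 best=96 * → r--
[1,12] min(19,8)*11=88 best=96 → r--
[1,11] min(19,18)*10=180 best=180 * → r--
[1,10] min(19,5)*9=45 best=180 → r--
[1,9] min(19,8)*8=64 best=180 → r--
[1,8] min(19,7)*7=49 best=180 → r--
[1,7] min(19,17)*6=102 best=180 → r--
[1,6] min(19,12)*5=60 best=180 → r--
[1,5] min(19,2)*4=8 best=180 → r--
[1,4] min(19,4)*3=12 best=180 → r--

r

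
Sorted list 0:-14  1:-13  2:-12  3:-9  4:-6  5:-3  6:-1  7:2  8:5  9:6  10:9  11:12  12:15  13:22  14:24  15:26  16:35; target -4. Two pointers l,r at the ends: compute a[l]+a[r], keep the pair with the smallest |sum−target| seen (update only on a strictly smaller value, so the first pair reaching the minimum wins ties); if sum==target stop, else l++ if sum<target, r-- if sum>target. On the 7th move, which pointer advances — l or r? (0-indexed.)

l

[0,16] -14+35=21 d=25 * → r--
[0,15] -14+26=12 d=16 * → r--
[0,14] -14+24=10 d=14 * → r--
[0,13] -14+22=8 d=12 * → r--
[0,12] -14+15=1 d=5 * → r--
[0,11] -14+12=-2 d=2 * → r--
[0,10] -14+9=-5 d=1 * → l++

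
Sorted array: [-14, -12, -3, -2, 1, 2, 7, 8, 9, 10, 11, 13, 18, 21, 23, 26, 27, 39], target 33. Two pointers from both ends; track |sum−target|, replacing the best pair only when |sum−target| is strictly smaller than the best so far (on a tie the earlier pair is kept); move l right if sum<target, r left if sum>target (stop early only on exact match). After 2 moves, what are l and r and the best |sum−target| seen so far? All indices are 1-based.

l=3, r=18, best |Δ|=6

l=1 r=18: -14+39=25 d=8 *, l++
l=2 r=18: -12+39=27 d=6 *, l++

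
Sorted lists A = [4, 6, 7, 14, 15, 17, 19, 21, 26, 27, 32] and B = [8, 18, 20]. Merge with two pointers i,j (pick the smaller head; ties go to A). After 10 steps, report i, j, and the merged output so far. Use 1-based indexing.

i=8, j=4, merged so far=[4, 6, 7, 8, 14, 15, 17, 18, 19, 20]

i=1 j=1: A[i]=4<=B[j]=8 take 4, i++
i=2 j=1: A[i]=6<=B[j]=8 take 6, i++
i=3 j=1: A[i]=7<=B[j]=8 take 7, i++
i=4 j=1: A[i]=14>B[j]=8 take 8, j++
i=4 j=2: A[i]=14<=B[j]=18 take 14, i++
i=5 j=2: A[i]=15<=B[j]=18 take 15, i++
i=6 j=2: A[i]=17<=B[j]=18 take 17, i++
i=7 j=2: A[i]=19>B[j]=18 take 18, j++
i=7 j=3: A[i]=19<=B[j]=20 take 19, i++
i=8 j=3: A[i]=21>B[j]=20 take 20, j++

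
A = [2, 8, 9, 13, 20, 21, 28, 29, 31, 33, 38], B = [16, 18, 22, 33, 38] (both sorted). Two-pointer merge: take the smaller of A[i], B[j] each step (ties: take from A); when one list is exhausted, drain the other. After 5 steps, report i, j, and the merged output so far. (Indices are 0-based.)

[i=0,j=0] A[i]=2<=B[j]=16 take 2 → i++
[i=1,j=0] A[i]=8<=B[j]=16 take 8 → i++
[i=2,j=0] A[i]=9<=B[j]=16 take 9 → i++
[i=3,j=0] A[i]=13<=B[j]=16 take 13 → i++
[i=4,j=0] A[i]=20>B[j]=16 take 16 → j++

i=4, j=1, merged so far=[2, 8, 9, 13, 16]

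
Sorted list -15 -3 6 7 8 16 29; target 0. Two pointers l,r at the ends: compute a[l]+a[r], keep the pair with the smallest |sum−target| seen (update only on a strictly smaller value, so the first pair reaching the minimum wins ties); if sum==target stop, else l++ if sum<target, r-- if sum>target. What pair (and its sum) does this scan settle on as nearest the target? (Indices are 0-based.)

pair (-15, 16) with sum 1 (|Δ|=1)

l=0 r=6: -15+29=14 d=14 *, r--
l=0 r=5: -15+16=1 d=1 *, r--
l=0 r=4: -15+8=-7 d=7, l++
l=1 r=4: -3+8=5 d=5, r--
l=1 r=3: -3+7=4 d=4, r--
l=1 r=2: -3+6=3 d=3, r--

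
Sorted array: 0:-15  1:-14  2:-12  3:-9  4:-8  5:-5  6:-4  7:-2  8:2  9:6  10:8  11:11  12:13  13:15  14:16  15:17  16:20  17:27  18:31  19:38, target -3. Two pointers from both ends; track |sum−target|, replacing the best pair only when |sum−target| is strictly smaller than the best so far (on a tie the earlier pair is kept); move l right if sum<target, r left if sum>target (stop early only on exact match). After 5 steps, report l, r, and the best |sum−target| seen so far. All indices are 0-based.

[0,19] -15+38=23 d=26 * → r--
[0,18] -15+31=16 d=19 * → r--
[0,17] -15+27=12 d=15 * → r--
[0,16] -15+20=5 d=8 * → r--
[0,15] -15+17=2 d=5 * → r--

l=0, r=14, best |Δ|=5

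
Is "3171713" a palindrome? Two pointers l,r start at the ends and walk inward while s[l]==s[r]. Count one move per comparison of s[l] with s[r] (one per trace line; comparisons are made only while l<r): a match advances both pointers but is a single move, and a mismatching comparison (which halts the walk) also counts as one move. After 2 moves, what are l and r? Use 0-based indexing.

l=2, r=4

[0,6] '3'=='3' → l++,r--
[1,5] '1'=='1' → l++,r--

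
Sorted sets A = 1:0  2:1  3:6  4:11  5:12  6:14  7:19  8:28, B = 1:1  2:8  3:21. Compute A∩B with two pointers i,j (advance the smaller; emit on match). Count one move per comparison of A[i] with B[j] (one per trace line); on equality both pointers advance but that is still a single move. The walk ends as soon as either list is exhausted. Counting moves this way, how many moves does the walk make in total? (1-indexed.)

[i=1,j=1] 0<1 → i++
[i=2,j=1] 1==1 emit → i++,j++
[i=3,j=2] 6<8 → i++
[i=4,j=2] 11>8 → j++
[i=4,j=3] 11<21 → i++
[i=5,j=3] 12<21 → i++
[i=6,j=3] 14<21 → i++
[i=7,j=3] 19<21 → i++
[i=8,j=3] 28>21 → j++

9 moves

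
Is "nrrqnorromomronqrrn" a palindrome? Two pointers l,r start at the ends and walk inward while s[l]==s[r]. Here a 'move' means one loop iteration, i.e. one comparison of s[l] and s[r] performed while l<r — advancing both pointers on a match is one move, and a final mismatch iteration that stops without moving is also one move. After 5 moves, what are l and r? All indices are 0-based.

l=5, r=13

l=0 r=18: 'n'=='n', l++,r--
l=1 r=17: 'r'=='r', l++,r--
l=2 r=16: 'r'=='r', l++,r--
l=3 r=15: 'q'=='q', l++,r--
l=4 r=14: 'n'=='n', l++,r--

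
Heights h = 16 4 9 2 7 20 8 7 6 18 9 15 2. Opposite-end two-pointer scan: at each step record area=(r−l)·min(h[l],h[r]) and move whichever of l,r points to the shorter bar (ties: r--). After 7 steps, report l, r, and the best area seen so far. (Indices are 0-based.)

l=4, r=9, best area=165

l=0 r=12: min(16,2)*12=24 best=24 *, r--
l=0 r=11: min(16,15)*11=165 best=165 *, r--
l=0 r=10: min(16,9)*10=90 best=165, r--
l=0 r=9: min(16,18)*9=144 best=165, l++
l=1 r=9: min(4,18)*8=32 best=165, l++
l=2 r=9: min(9,18)*7=63 best=165, l++
l=3 r=9: min(2,18)*6=12 best=165, l++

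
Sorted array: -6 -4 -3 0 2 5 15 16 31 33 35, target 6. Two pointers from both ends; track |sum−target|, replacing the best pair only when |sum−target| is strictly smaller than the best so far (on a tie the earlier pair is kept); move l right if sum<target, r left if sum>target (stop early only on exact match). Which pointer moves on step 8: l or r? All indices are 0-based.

[0,10] -6+35=29 d=23 * → r--
[0,9] -6+33=27 d=21 * → r--
[0,8] -6+31=25 d=19 * → r--
[0,7] -6+16=10 d=4 * → r--
[0,6] -6+15=9 d=3 * → r--
[0,5] -6+5=-1 d=7 → l++
[1,5] -4+5=1 d=5 → l++
[2,5] -3+5=2 d=4 → l++

l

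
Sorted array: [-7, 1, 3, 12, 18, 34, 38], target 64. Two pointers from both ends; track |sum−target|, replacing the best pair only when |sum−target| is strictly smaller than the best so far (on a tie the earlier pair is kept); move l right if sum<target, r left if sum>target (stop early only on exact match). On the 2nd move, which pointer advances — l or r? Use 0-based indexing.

l=0 r=6: -7+38=31 d=33 *, l++
l=1 r=6: 1+38=39 d=25 *, l++

l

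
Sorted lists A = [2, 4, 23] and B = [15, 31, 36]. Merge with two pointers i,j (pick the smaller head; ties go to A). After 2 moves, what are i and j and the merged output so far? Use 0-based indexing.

i=0 j=0: A[i]=2<=B[j]=15 take 2, i++
i=1 j=0: A[i]=4<=B[j]=15 take 4, i++

i=2, j=0, merged so far=[2, 4]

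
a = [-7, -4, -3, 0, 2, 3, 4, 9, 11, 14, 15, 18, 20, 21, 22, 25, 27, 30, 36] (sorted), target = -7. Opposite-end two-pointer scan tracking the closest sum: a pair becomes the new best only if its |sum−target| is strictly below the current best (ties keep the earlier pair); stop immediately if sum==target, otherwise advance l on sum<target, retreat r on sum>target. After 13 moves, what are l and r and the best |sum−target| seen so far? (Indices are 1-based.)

l=1, r=6, best |Δ|=4

l=1 r=19: -7+36=29 d=36 *, r--
l=1 r=18: -7+30=23 d=30 *, r--
l=1 r=17: -7+27=20 d=27 *, r--
l=1 r=16: -7+25=18 d=25 *, r--
l=1 r=15: -7+22=15 d=22 *, r--
l=1 r=14: -7+21=14 d=21 *, r--
l=1 r=13: -7+20=13 d=20 *, r--
l=1 r=12: -7+18=11 d=18 *, r--
l=1 r=11: -7+15=8 d=15 *, r--
l=1 r=10: -7+14=7 d=14 *, r--
l=1 r=9: -7+11=4 d=11 *, r--
l=1 r=8: -7+9=2 d=9 *, r--
l=1 r=7: -7+4=-3 d=4 *, r--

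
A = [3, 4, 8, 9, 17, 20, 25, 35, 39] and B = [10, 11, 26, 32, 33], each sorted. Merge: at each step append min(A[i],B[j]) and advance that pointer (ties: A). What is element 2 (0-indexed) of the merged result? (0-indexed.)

merged[2] = 8

i=0 j=0: A[i]=3<=B[j]=10 take 3, i++
i=1 j=0: A[i]=4<=B[j]=10 take 4, i++
i=2 j=0: A[i]=8<=B[j]=10 take 8, i++
i=3 j=0: A[i]=9<=B[j]=10 take 9, i++
i=4 j=0: A[i]=17>B[j]=10 take 10, j++
i=4 j=1: A[i]=17>B[j]=11 take 11, j++
i=4 j=2: A[i]=17<=B[j]=26 take 17, i++
i=5 j=2: A[i]=20<=B[j]=26 take 20, i++
i=6 j=2: A[i]=25<=B[j]=26 take 25, i++
i=7 j=2: A[i]=35>B[j]=26 take 26, j++
i=7 j=3: A[i]=35>B[j]=32 take 32, j++
i=7 j=4: A[i]=35>B[j]=33 take 33, j++
i=7 j=5: B done, take A[i]=35, i++
i=8 j=5: B done, take A[i]=39, i++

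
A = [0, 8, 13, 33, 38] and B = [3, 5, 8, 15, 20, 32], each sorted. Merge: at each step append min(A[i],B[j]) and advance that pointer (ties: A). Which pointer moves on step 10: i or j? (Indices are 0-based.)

i

[i=0,j=0] A[i]=0<=B[j]=3 take 0 → i++
[i=1,j=0] A[i]=8>B[j]=3 take 3 → j++
[i=1,j=1] A[i]=8>B[j]=5 take 5 → j++
[i=1,j=2] A[i]=8<=B[j]=8 take 8 → i++
[i=2,j=2] A[i]=13>B[j]=8 take 8 → j++
[i=2,j=3] A[i]=13<=B[j]=15 take 13 → i++
[i=3,j=3] A[i]=33>B[j]=15 take 15 → j++
[i=3,j=4] A[i]=33>B[j]=20 take 20 → j++
[i=3,j=5] A[i]=33>B[j]=32 take 32 → j++
[i=3,j=6] B done, take A[i]=33 → i++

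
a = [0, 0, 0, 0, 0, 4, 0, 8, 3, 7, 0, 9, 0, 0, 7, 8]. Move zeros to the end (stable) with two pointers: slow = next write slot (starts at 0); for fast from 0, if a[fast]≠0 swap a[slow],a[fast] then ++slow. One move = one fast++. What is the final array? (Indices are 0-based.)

[4, 8, 3, 7, 9, 7, 8, 0, 0, 0, 0, 0, 0, 0, 0, 0]

(s=0,f=0) a[fast]=0 → fast++
(s=0,f=1) a[fast]=0 → fast++
(s=0,f=2) a[fast]=0 → fast++
(s=0,f=3) a[fast]=0 → fast++
(s=0,f=4) a[fast]=0 → fast++
(s=0,f=5) a[fast]=4≠0 swap→a[0]=4 → slow++,fast++
(s=1,f=6) a[fast]=0 → fast++
(s=1,f=7) a[fast]=8≠0 swap→a[1]=8 → slow++,fast++
(s=2,f=8) a[fast]=3≠0 swap→a[2]=3 → slow++,fast++
(s=3,f=9) a[fast]=7≠0 swap→a[3]=7 → slow++,fast++
(s=4,f=10) a[fast]=0 → fast++
(s=4,f=11) a[fast]=9≠0 swap→a[4]=9 → slow++,fast++
(s=5,f=12) a[fast]=0 → fast++
(s=5,f=13) a[fast]=0 → fast++
(s=5,f=14) a[fast]=7≠0 swap→a[5]=7 → slow++,fast++
(s=6,f=15) a[fast]=8≠0 swap→a[6]=8 → slow++,fast++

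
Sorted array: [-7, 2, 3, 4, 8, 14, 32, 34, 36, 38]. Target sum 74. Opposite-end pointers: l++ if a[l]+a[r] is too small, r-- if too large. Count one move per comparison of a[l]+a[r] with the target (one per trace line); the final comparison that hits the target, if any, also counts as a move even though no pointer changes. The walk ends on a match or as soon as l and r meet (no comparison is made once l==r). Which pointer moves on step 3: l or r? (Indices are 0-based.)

[0,9] -7+38=31 <74 → l++
[1,9] 2+38=40 <74 → l++
[2,9] 3+38=41 <74 → l++

l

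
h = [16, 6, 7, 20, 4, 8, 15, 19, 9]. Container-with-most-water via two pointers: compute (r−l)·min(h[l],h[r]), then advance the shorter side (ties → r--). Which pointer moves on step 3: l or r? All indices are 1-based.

[1,9] min(16,9)*8=72 best=72 * → r--
[1,8] min(16,19)*7=112 best=112 * → l++
[2,8] min(6,19)*6=36 best=112 → l++

l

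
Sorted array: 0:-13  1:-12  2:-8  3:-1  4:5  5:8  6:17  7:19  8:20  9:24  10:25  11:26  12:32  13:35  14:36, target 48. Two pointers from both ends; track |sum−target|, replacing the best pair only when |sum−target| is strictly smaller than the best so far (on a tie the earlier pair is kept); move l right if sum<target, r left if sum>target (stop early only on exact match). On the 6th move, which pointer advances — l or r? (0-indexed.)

l=0 r=14: -13+36=23 d=25 *, l++
l=1 r=14: -12+36=24 d=24 *, l++
l=2 r=14: -8+36=28 d=20 *, l++
l=3 r=14: -1+36=35 d=13 *, l++
l=4 r=14: 5+36=41 d=7 *, l++
l=5 r=14: 8+36=44 d=4 *, l++

l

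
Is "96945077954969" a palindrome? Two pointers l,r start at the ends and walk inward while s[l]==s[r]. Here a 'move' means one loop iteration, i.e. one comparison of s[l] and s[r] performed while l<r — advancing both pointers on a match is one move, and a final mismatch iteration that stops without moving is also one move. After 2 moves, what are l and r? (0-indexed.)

l=2, r=11

[0,13] '9'=='9' → l++,r--
[1,12] '6'=='6' → l++,r--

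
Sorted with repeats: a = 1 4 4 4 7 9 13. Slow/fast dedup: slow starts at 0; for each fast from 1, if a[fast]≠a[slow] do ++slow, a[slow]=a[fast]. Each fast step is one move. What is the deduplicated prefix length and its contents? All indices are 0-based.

slow=0 fast=1: a[fast]=4≠a[slow]=1 write a[1]=4, slow++,fast++
slow=1 fast=2: a[fast]=4=a[slow] dup, fast++
slow=1 fast=3: a[fast]=4=a[slow] dup, fast++
slow=1 fast=4: a[fast]=7≠a[slow]=4 write a[2]=7, slow++,fast++
slow=2 fast=5: a[fast]=9≠a[slow]=7 write a[3]=9, slow++,fast++
slow=3 fast=6: a[fast]=13≠a[slow]=9 write a[4]=13, slow++,fast++

length 5; prefix = [1, 4, 7, 9, 13]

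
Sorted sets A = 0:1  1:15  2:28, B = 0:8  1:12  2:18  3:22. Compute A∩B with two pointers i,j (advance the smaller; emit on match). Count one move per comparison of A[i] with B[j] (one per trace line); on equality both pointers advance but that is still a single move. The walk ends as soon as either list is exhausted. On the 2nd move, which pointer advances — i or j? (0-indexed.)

j

[i=0,j=0] 1<8 → i++
[i=1,j=0] 15>8 → j++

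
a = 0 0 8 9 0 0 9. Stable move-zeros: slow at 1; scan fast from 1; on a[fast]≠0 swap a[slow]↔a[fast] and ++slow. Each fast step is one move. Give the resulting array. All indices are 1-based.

slow=1 fast=1: a[fast]=0, fast++
slow=1 fast=2: a[fast]=0, fast++
slow=1 fast=3: a[fast]=8≠0 swap→a[1]=8, slow++,fast++
slow=2 fast=4: a[fast]=9≠0 swap→a[2]=9, slow++,fast++
slow=3 fast=5: a[fast]=0, fast++
slow=3 fast=6: a[fast]=0, fast++
slow=3 fast=7: a[fast]=9≠0 swap→a[3]=9, slow++,fast++

[8, 9, 9, 0, 0, 0, 0]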